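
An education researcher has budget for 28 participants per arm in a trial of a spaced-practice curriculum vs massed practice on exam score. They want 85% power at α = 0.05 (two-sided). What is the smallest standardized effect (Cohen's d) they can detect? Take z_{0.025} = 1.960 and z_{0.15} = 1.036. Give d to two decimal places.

For two independent groups of n = 28 each: d_min = (z_{α/2} + z_β)·√(2/n).
z-sum = 1.960 + 1.036 = 2.996.
d_min = 2.996 × √(2/28) = 2.996 × 0.2673 = 0.801.

d_min ≈ 0.80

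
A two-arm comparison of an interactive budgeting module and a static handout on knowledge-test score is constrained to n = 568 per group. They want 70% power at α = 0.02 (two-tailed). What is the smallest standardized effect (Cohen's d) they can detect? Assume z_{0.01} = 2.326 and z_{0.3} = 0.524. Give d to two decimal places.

For two independent groups of n = 568 each: d_min = (z_{α/2} + z_β)·√(2/n).
z-sum = 2.326 + 0.524 = 2.850.
d_min = 2.850 × √(2/568) = 2.850 × 0.0593 = 0.169.

d_min ≈ 0.17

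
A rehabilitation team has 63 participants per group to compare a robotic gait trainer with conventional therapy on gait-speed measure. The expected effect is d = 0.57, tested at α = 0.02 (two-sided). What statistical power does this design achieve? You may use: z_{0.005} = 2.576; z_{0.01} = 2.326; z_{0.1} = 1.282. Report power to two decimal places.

For two equal groups, power = Φ(d·√(n/2) − z_{α/2}).
d·√(n/2) = 0.57 × √(63/2) = 0.57 × 5.612 = 3.199.
z_β = 3.199 − 2.326 = 0.873.
Power = Φ(0.873) = 0.809.

power ≈ 0.81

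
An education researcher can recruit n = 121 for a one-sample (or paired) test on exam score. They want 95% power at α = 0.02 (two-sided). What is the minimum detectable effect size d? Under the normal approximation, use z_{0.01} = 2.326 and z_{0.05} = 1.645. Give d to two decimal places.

d_min ≈ 0.36

For a single sample (or paired design) of n = 121: d_min = (z_{α/2} + z_β)/√n.
z-sum = 2.326 + 1.645 = 3.971.
d_min = 3.971 / √121 = 3.971 / 11.000 = 0.361.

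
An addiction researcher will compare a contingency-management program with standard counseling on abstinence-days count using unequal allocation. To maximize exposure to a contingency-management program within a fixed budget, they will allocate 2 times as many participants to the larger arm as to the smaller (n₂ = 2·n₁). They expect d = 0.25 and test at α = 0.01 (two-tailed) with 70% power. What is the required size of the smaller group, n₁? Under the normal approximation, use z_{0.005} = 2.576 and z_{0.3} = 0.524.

With allocation ratio k = n₂/n₁ = 2, Var(x̄₁−x̄₂) = σ²(1/n₁ + 1/(k·n₁)) = σ²·(k+1)/(k·n₁).
So n₁ = (1 + 1/k)·((z_{α/2} + z_β)/d)² = 1.500 × (3.100/0.25)².
n₁ = 1.500 × 153.76 = 230.6.
Round up: n₁ = 231, giving n₂ = 2 × 231 = 462.

n₁ = 231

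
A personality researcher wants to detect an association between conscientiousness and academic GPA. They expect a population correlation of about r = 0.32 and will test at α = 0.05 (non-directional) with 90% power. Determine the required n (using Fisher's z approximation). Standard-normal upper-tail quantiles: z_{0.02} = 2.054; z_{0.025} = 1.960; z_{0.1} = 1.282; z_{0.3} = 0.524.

n = 99

Fisher's z: C = ½·ln((1+r)/(1−r)) = ½·ln(1.9412) = 0.3316.
n = ((z_{α/2} + z_β)/C)² + 3.
(1.960 + 1.282) / 0.3316 = 3.242 / 0.3316 = 9.777.
n = 9.777² + 3 = 95.59 + 3 = 98.6.
Round up.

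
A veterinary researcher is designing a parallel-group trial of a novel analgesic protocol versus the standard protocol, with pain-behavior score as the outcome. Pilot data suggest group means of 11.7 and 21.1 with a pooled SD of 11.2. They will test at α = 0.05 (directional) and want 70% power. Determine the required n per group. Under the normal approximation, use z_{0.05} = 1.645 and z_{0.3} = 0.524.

Cohen's d = |M₁ − M₂| / SD_pooled = |11.7 − 21.1| / 11.2 = 9.4 / 11.2 = 0.839.
For two independent groups with equal n: n = 2·((z_{α} + z_β) / d)².
z_{α} + z_β = 1.645 + 0.524 = 2.169.
n = 2 × (2.169 / 0.839)² = 2 × 2.585² = 2 × 6.68 = 13.4.
Round up to the next whole participant.

n = 14 per group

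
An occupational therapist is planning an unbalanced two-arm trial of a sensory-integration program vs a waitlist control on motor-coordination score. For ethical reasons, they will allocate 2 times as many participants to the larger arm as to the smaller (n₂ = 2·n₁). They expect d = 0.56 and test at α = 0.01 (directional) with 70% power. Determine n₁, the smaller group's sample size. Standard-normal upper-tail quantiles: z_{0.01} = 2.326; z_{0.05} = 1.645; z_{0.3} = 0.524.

n₁ = 39

With allocation ratio k = n₂/n₁ = 2, Var(x̄₁−x̄₂) = σ²(1/n₁ + 1/(k·n₁)) = σ²·(k+1)/(k·n₁).
So n₁ = (1 + 1/k)·((z_{α} + z_β)/d)² = 1.500 × (2.850/0.56)².
n₁ = 1.500 × 25.90 = 38.9.
Round up: n₁ = 39, giving n₂ = 2 × 39 = 78.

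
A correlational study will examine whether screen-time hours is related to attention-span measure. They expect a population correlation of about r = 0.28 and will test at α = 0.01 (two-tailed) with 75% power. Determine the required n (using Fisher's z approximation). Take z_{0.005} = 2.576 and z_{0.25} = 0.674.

Fisher's z: C = ½·ln((1+r)/(1−r)) = ½·ln(1.7778) = 0.2877.
n = ((z_{α/2} + z_β)/C)² + 3.
(2.576 + 0.674) / 0.2877 = 3.250 / 0.2877 = 11.296.
n = 11.296² + 3 = 127.61 + 3 = 130.6.
Round up.

n = 131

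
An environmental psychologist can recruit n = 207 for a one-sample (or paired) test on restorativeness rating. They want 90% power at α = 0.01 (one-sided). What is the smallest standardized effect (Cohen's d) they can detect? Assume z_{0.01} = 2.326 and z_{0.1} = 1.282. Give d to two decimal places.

For a single sample (or paired design) of n = 207: d_min = (z_{α} + z_β)/√n.
z-sum = 2.326 + 1.282 = 3.608.
d_min = 3.608 / √207 = 3.608 / 14.387 = 0.251.

d_min ≈ 0.25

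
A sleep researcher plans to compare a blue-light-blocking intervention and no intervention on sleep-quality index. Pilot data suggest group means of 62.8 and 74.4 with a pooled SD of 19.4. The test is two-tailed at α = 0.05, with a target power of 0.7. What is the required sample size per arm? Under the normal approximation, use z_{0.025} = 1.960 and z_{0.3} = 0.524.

Cohen's d = |M₁ − M₂| / SD_pooled = |62.8 − 74.4| / 19.4 = 11.6 / 19.4 = 0.598.
For two independent groups with equal n: n = 2·((z_{α/2} + z_β) / d)².
z_{α/2} + z_β = 1.960 + 0.524 = 2.484.
n = 2 × (2.484 / 0.598)² = 2 × 4.154² = 2 × 17.25 = 34.5.
Round up to the next whole participant.

n = 35 per group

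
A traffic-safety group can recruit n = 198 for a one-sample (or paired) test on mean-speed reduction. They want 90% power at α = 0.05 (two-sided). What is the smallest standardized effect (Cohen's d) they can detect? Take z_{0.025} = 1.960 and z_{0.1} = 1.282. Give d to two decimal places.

d_min ≈ 0.23

For a single sample (or paired design) of n = 198: d_min = (z_{α/2} + z_β)/√n.
z-sum = 1.960 + 1.282 = 3.242.
d_min = 3.242 / √198 = 3.242 / 14.071 = 0.230.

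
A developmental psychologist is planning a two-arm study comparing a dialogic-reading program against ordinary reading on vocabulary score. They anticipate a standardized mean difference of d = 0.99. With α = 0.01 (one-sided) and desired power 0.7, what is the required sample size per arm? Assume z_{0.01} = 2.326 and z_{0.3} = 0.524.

n = 17 per group

For two independent groups with equal n: n = 2·((z_{α} + z_β) / d)².
z_{α} + z_β = 2.326 + 0.524 = 2.850.
n = 2 × (2.850 / 0.99)² = 2 × 2.879² = 2 × 8.29 = 16.6.
Round up to the next whole participant.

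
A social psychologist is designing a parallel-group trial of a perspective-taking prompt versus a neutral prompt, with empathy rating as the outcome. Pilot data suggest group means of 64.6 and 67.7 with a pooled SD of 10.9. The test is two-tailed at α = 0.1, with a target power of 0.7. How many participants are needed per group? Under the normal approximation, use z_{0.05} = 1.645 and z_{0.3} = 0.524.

Cohen's d = |M₁ − M₂| / SD_pooled = |64.6 − 67.7| / 10.9 = 3.1 / 10.9 = 0.284.
For two independent groups with equal n: n = 2·((z_{α/2} + z_β) / d)².
z_{α/2} + z_β = 1.645 + 0.524 = 2.169.
n = 2 × (2.169 / 0.284)² = 2 × 7.637² = 2 × 58.33 = 116.7.
Round up to the next whole participant.

n = 117 per group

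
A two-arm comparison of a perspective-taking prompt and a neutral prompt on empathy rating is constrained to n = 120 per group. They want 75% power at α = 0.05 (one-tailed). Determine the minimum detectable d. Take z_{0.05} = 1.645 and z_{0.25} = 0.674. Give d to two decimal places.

For two independent groups of n = 120 each: d_min = (z_{α} + z_β)·√(2/n).
z-sum = 1.645 + 0.674 = 2.319.
d_min = 2.319 × √(2/120) = 2.319 × 0.1291 = 0.299.

d_min ≈ 0.30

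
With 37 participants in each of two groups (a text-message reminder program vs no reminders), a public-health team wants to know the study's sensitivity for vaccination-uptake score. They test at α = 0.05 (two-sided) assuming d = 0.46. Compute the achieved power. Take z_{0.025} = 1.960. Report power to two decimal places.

power ≈ 0.51

For two equal groups, power = Φ(d·√(n/2) − z_{α/2}).
d·√(n/2) = 0.46 × √(37/2) = 0.46 × 4.301 = 1.979.
z_β = 1.979 − 1.960 = 0.019.
Power = Φ(0.019) = 0.507.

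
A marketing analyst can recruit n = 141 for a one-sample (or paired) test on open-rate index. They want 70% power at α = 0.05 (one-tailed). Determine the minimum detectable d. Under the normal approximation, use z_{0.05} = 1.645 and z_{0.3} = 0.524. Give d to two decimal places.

For a single sample (or paired design) of n = 141: d_min = (z_{α} + z_β)/√n.
z-sum = 1.645 + 0.524 = 2.169.
d_min = 2.169 / √141 = 2.169 / 11.874 = 0.183.

d_min ≈ 0.18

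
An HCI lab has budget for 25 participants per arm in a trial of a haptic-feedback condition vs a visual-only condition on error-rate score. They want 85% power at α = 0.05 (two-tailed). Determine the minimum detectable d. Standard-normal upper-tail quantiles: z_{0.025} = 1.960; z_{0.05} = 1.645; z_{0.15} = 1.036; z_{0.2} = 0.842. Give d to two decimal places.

d_min ≈ 0.85

For two independent groups of n = 25 each: d_min = (z_{α/2} + z_β)·√(2/n).
z-sum = 1.960 + 1.036 = 2.996.
d_min = 2.996 × √(2/25) = 2.996 × 0.2828 = 0.847.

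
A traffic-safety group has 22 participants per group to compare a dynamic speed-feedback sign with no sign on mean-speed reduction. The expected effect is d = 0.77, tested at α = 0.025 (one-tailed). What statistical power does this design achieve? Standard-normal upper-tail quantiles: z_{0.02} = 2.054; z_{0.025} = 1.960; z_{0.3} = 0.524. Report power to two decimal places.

For two equal groups, power = Φ(d·√(n/2) − z_{α}).
d·√(n/2) = 0.77 × √(22/2) = 0.77 × 3.317 = 2.554.
z_β = 2.554 − 1.960 = 0.594.
Power = Φ(0.594) = 0.724.

power ≈ 0.72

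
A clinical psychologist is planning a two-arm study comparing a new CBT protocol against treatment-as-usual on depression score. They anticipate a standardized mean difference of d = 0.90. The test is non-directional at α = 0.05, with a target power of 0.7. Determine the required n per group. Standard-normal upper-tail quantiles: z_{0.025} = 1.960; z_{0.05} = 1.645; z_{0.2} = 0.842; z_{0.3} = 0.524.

For two independent groups with equal n: n = 2·((z_{α/2} + z_β) / d)².
z_{α/2} + z_β = 1.960 + 0.524 = 2.484.
n = 2 × (2.484 / 0.90)² = 2 × 2.760² = 2 × 7.62 = 15.2.
Round up to the next whole participant.

n = 16 per group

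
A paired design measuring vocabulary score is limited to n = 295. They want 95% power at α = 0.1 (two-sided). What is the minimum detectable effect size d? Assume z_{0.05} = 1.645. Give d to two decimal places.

For a single sample (or paired design) of n = 295: d_min = (z_{α/2} + z_β)/√n.
z-sum = 1.645 + 1.645 = 3.290.
d_min = 3.290 / √295 = 3.290 / 17.176 = 0.192.

d_min ≈ 0.19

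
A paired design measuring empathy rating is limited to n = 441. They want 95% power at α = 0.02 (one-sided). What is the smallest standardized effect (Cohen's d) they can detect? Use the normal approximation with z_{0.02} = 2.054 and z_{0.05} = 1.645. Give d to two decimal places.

d_min ≈ 0.18

For a single sample (or paired design) of n = 441: d_min = (z_{α} + z_β)/√n.
z-sum = 2.054 + 1.645 = 3.699.
d_min = 3.699 / √441 = 3.699 / 21.000 = 0.176.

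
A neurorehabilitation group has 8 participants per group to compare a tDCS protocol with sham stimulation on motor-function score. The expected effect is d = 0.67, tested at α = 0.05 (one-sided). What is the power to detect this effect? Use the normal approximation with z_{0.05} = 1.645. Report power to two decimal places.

For two equal groups, power = Φ(d·√(n/2) − z_{α}).
d·√(n/2) = 0.67 × √(8/2) = 0.67 × 2.000 = 1.340.
z_β = 1.340 − 1.645 = -0.305.
Power = Φ(-0.305) = 0.380.

power ≈ 0.38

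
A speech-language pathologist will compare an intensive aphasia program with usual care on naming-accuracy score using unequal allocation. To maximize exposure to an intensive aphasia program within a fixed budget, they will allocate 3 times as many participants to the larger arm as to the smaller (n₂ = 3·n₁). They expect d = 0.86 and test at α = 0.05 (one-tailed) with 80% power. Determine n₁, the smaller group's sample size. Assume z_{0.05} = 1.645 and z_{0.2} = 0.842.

n₁ = 12

With allocation ratio k = n₂/n₁ = 3, Var(x̄₁−x̄₂) = σ²(1/n₁ + 1/(k·n₁)) = σ²·(k+1)/(k·n₁).
So n₁ = (1 + 1/k)·((z_{α} + z_β)/d)² = 1.333 × (2.487/0.86)².
n₁ = 1.333 × 8.36 = 11.2.
Round up: n₁ = 12, giving n₂ = 3 × 12 = 36.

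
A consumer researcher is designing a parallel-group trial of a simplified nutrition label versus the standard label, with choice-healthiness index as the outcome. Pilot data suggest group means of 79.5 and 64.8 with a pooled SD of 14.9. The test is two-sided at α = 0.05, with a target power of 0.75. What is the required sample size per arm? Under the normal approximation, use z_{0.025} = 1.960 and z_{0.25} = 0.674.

Cohen's d = |M₁ − M₂| / SD_pooled = |79.5 − 64.8| / 14.9 = 14.7 / 14.9 = 0.987.
For two independent groups with equal n: n = 2·((z_{α/2} + z_β) / d)².
z_{α/2} + z_β = 1.960 + 0.674 = 2.634.
n = 2 × (2.634 / 0.987)² = 2 × 2.669² = 2 × 7.12 = 14.2.
Round up to the next whole participant.

n = 15 per group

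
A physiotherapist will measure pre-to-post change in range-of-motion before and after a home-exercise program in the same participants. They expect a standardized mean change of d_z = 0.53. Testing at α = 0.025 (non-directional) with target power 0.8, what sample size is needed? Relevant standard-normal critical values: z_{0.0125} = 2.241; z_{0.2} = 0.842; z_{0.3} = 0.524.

For a paired (one-sample on differences) test: n = ((z_{α/2} + z_β) / d)².
z_{α/2} + z_β = 2.241 + 0.842 = 3.083.
n = (3.083 / 0.53)² = 5.817² = 33.84.
Round up.

n = 34 pairs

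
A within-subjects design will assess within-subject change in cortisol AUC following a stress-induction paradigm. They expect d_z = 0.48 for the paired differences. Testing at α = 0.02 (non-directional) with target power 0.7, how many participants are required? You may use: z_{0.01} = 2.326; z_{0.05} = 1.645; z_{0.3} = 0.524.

n = 36 pairs

For a paired (one-sample on differences) test: n = ((z_{α/2} + z_β) / d)².
z_{α/2} + z_β = 2.326 + 0.524 = 2.850.
n = (2.850 / 0.48)² = 5.938² = 35.25.
Round up.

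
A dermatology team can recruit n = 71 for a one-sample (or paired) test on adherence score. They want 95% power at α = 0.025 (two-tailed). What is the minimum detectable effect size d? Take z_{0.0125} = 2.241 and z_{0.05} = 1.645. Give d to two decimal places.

For a single sample (or paired design) of n = 71: d_min = (z_{α/2} + z_β)/√n.
z-sum = 2.241 + 1.645 = 3.886.
d_min = 3.886 / √71 = 3.886 / 8.426 = 0.461.

d_min ≈ 0.46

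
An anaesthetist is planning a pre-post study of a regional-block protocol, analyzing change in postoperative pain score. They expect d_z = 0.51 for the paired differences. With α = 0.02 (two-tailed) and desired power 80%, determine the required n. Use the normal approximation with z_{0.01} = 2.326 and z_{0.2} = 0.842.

n = 39 pairs

For a paired (one-sample on differences) test: n = ((z_{α/2} + z_β) / d)².
z_{α/2} + z_β = 2.326 + 0.842 = 3.168.
n = (3.168 / 0.51)² = 6.212² = 38.59.
Round up.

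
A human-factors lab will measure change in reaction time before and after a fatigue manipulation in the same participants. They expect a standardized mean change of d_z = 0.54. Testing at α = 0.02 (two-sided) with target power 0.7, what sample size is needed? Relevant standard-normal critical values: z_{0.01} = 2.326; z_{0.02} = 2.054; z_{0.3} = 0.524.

n = 28 pairs

For a paired (one-sample on differences) test: n = ((z_{α/2} + z_β) / d)².
z_{α/2} + z_β = 2.326 + 0.524 = 2.850.
n = (2.850 / 0.54)² = 5.278² = 27.85.
Round up.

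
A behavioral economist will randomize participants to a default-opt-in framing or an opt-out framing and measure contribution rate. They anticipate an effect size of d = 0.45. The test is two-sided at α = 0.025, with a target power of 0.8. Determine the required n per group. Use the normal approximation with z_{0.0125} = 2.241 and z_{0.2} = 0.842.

n = 94 per group

For two independent groups with equal n: n = 2·((z_{α/2} + z_β) / d)².
z_{α/2} + z_β = 2.241 + 0.842 = 3.083.
n = 2 × (3.083 / 0.45)² = 2 × 6.851² = 2 × 46.94 = 93.9.
Round up to the next whole participant.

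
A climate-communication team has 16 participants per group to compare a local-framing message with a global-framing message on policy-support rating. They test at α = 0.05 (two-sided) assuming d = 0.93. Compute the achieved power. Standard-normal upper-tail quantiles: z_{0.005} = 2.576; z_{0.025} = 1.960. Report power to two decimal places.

power ≈ 0.75

For two equal groups, power = Φ(d·√(n/2) − z_{α/2}).
d·√(n/2) = 0.93 × √(16/2) = 0.93 × 2.828 = 2.630.
z_β = 2.630 − 1.960 = 0.670.
Power = Φ(0.670) = 0.749.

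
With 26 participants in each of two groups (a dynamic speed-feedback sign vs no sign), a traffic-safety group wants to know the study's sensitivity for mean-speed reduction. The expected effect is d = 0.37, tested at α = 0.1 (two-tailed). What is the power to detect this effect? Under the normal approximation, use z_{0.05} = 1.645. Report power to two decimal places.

For two equal groups, power = Φ(d·√(n/2) − z_{α/2}).
d·√(n/2) = 0.37 × √(26/2) = 0.37 × 3.606 = 1.334.
z_β = 1.334 − 1.645 = -0.311.
Power = Φ(-0.311) = 0.378.

power ≈ 0.38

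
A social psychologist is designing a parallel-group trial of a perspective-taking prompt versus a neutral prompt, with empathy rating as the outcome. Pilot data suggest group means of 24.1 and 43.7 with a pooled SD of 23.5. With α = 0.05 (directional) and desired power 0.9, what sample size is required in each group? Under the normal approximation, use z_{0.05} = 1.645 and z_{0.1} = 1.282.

Cohen's d = |M₁ − M₂| / SD_pooled = |24.1 − 43.7| / 23.5 = 19.6 / 23.5 = 0.834.
For two independent groups with equal n: n = 2·((z_{α} + z_β) / d)².
z_{α} + z_β = 1.645 + 1.282 = 2.927.
n = 2 × (2.927 / 0.834)² = 2 × 3.510² = 2 × 12.32 = 24.6.
Round up to the next whole participant.

n = 25 per group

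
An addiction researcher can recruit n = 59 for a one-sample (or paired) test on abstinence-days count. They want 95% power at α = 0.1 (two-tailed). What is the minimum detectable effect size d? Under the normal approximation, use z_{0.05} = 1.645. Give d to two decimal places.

d_min ≈ 0.43

For a single sample (or paired design) of n = 59: d_min = (z_{α/2} + z_β)/√n.
z-sum = 1.645 + 1.645 = 3.290.
d_min = 3.290 / √59 = 3.290 / 7.681 = 0.428.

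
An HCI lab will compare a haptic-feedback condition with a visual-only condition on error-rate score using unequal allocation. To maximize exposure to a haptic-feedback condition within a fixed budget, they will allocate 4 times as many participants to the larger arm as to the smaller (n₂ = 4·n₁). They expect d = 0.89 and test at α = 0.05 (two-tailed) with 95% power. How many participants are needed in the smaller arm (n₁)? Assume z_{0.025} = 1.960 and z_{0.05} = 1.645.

With allocation ratio k = n₂/n₁ = 4, Var(x̄₁−x̄₂) = σ²(1/n₁ + 1/(k·n₁)) = σ²·(k+1)/(k·n₁).
So n₁ = (1 + 1/k)·((z_{α/2} + z_β)/d)² = 1.250 × (3.605/0.89)².
n₁ = 1.250 × 16.41 = 20.5.
Round up: n₁ = 21, giving n₂ = 4 × 21 = 84.

n₁ = 21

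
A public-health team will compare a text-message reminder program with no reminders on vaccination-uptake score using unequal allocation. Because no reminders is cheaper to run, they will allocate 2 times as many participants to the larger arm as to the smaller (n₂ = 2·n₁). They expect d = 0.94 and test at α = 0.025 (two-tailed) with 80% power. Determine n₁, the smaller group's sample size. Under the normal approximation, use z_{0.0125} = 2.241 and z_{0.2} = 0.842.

With allocation ratio k = n₂/n₁ = 2, Var(x̄₁−x̄₂) = σ²(1/n₁ + 1/(k·n₁)) = σ²·(k+1)/(k·n₁).
So n₁ = (1 + 1/k)·((z_{α/2} + z_β)/d)² = 1.500 × (3.083/0.94)².
n₁ = 1.500 × 10.76 = 16.1.
Round up: n₁ = 17, giving n₂ = 2 × 17 = 34.

n₁ = 17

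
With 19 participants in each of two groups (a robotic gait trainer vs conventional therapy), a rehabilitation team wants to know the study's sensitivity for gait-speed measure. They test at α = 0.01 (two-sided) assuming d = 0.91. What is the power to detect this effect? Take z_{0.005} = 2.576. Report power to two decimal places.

For two equal groups, power = Φ(d·√(n/2) − z_{α/2}).
d·√(n/2) = 0.91 × √(19/2) = 0.91 × 3.082 = 2.805.
z_β = 2.805 − 2.576 = 0.229.
Power = Φ(0.229) = 0.590.

power ≈ 0.59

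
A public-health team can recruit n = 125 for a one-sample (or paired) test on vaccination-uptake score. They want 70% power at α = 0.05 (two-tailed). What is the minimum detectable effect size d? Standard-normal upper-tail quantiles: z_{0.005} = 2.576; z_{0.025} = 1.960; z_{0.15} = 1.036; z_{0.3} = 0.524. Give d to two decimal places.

For a single sample (or paired design) of n = 125: d_min = (z_{α/2} + z_β)/√n.
z-sum = 1.960 + 0.524 = 2.484.
d_min = 2.484 / √125 = 2.484 / 11.180 = 0.222.

d_min ≈ 0.22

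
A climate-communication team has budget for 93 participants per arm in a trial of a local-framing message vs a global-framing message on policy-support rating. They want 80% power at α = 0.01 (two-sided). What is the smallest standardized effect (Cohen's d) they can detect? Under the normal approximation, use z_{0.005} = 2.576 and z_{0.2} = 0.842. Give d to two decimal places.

d_min ≈ 0.50

For two independent groups of n = 93 each: d_min = (z_{α/2} + z_β)·√(2/n).
z-sum = 2.576 + 0.842 = 3.418.
d_min = 3.418 × √(2/93) = 3.418 × 0.1466 = 0.501.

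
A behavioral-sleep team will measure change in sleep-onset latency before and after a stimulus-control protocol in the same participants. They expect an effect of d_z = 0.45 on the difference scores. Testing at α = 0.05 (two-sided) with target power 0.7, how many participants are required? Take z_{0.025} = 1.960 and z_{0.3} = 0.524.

n = 31 pairs

For a paired (one-sample on differences) test: n = ((z_{α/2} + z_β) / d)².
z_{α/2} + z_β = 1.960 + 0.524 = 2.484.
n = (2.484 / 0.45)² = 5.520² = 30.47.
Round up.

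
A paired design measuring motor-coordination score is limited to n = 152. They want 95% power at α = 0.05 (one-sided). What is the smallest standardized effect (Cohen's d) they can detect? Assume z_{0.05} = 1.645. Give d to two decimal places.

d_min ≈ 0.27

For a single sample (or paired design) of n = 152: d_min = (z_{α} + z_β)/√n.
z-sum = 1.645 + 1.645 = 3.290.
d_min = 3.290 / √152 = 3.290 / 12.329 = 0.267.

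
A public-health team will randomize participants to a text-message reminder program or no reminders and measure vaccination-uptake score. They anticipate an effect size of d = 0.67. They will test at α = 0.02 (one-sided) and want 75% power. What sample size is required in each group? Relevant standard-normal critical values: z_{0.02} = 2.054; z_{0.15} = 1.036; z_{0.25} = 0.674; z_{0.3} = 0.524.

For two independent groups with equal n: n = 2·((z_{α} + z_β) / d)².
z_{α} + z_β = 2.054 + 0.674 = 2.728.
n = 2 × (2.728 / 0.67)² = 2 × 4.072² = 2 × 16.58 = 33.2.
Round up to the next whole participant.

n = 34 per group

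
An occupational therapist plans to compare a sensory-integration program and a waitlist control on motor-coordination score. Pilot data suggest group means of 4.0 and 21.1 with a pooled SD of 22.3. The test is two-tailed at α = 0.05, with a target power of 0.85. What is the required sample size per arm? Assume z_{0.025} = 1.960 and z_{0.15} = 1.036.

Cohen's d = |M₁ − M₂| / SD_pooled = |4.0 − 21.1| / 22.3 = 17.1 / 22.3 = 0.767.
For two independent groups with equal n: n = 2·((z_{α/2} + z_β) / d)².
z_{α/2} + z_β = 1.960 + 1.036 = 2.996.
n = 2 × (2.996 / 0.767)² = 2 × 3.906² = 2 × 15.26 = 30.5.
Round up to the next whole participant.

n = 31 per group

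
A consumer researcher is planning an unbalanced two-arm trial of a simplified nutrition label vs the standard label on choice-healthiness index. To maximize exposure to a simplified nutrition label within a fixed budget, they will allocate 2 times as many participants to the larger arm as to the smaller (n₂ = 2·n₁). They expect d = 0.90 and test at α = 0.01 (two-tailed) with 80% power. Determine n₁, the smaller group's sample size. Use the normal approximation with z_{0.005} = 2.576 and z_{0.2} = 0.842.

With allocation ratio k = n₂/n₁ = 2, Var(x̄₁−x̄₂) = σ²(1/n₁ + 1/(k·n₁)) = σ²·(k+1)/(k·n₁).
So n₁ = (1 + 1/k)·((z_{α/2} + z_β)/d)² = 1.500 × (3.418/0.90)².
n₁ = 1.500 × 14.42 = 21.6.
Round up: n₁ = 22, giving n₂ = 2 × 22 = 44.

n₁ = 22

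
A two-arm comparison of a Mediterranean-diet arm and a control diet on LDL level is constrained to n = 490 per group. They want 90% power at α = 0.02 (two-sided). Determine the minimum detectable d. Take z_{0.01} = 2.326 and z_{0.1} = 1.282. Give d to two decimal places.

d_min ≈ 0.23

For two independent groups of n = 490 each: d_min = (z_{α/2} + z_β)·√(2/n).
z-sum = 2.326 + 1.282 = 3.608.
d_min = 3.608 × √(2/490) = 3.608 × 0.0639 = 0.231.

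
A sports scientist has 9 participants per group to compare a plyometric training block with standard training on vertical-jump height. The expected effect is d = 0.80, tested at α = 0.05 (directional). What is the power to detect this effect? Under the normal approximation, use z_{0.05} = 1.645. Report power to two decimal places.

power ≈ 0.52

For two equal groups, power = Φ(d·√(n/2) − z_{α}).
d·√(n/2) = 0.80 × √(9/2) = 0.80 × 2.121 = 1.697.
z_β = 1.697 − 1.645 = 0.052.
Power = Φ(0.052) = 0.521.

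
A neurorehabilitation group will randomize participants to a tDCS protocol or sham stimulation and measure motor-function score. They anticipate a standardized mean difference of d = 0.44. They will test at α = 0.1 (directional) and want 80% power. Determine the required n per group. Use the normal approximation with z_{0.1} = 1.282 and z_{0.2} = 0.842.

For two independent groups with equal n: n = 2·((z_{α} + z_β) / d)².
z_{α} + z_β = 1.282 + 0.842 = 2.124.
n = 2 × (2.124 / 0.44)² = 2 × 4.827² = 2 × 23.30 = 46.6.
Round up to the next whole participant.

n = 47 per group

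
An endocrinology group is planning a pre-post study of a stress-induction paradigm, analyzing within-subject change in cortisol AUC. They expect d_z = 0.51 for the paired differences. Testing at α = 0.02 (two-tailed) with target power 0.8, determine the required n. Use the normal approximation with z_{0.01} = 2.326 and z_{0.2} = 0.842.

n = 39 pairs

For a paired (one-sample on differences) test: n = ((z_{α/2} + z_β) / d)².
z_{α/2} + z_β = 2.326 + 0.842 = 3.168.
n = (3.168 / 0.51)² = 6.212² = 38.59.
Round up.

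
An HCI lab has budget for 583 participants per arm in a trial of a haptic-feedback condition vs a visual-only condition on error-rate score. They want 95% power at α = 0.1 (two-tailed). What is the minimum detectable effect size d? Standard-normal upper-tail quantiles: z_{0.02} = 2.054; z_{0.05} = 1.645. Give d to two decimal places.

For two independent groups of n = 583 each: d_min = (z_{α/2} + z_β)·√(2/n).
z-sum = 1.645 + 1.645 = 3.290.
d_min = 3.290 × √(2/583) = 3.290 × 0.0586 = 0.193.

d_min ≈ 0.19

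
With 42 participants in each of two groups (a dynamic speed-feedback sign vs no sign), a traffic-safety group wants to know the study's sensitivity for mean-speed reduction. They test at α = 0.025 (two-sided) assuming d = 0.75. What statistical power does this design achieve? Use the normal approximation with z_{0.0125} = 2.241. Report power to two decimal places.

power ≈ 0.88

For two equal groups, power = Φ(d·√(n/2) − z_{α/2}).
d·√(n/2) = 0.75 × √(42/2) = 0.75 × 4.583 = 3.437.
z_β = 3.437 − 2.241 = 1.196.
Power = Φ(1.196) = 0.884.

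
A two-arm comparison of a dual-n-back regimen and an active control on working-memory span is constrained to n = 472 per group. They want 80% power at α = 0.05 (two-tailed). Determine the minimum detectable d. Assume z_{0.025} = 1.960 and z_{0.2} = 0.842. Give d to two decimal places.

For two independent groups of n = 472 each: d_min = (z_{α/2} + z_β)·√(2/n).
z-sum = 1.960 + 0.842 = 2.802.
d_min = 2.802 × √(2/472) = 2.802 × 0.0651 = 0.182.

d_min ≈ 0.18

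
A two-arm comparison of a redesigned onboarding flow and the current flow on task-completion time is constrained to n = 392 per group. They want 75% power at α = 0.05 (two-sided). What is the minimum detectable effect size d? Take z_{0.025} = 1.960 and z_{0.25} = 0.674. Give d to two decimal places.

For two independent groups of n = 392 each: d_min = (z_{α/2} + z_β)·√(2/n).
z-sum = 1.960 + 0.674 = 2.634.
d_min = 2.634 × √(2/392) = 2.634 × 0.0714 = 0.188.

d_min ≈ 0.19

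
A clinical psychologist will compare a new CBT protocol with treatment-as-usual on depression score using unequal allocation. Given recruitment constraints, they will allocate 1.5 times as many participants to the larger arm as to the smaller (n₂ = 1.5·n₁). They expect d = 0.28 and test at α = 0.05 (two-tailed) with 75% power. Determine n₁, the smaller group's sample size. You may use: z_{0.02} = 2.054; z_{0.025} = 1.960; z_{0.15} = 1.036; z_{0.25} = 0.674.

With allocation ratio k = n₂/n₁ = 1.5, Var(x̄₁−x̄₂) = σ²(1/n₁ + 1/(k·n₁)) = σ²·(k+1)/(k·n₁).
So n₁ = (1 + 1/k)·((z_{α/2} + z_β)/d)² = 1.667 × (2.634/0.28)².
n₁ = 1.667 × 88.49 = 147.5.
Round up: n₁ = 148, giving n₂ = 1.5 × 148 = 222.

n₁ = 148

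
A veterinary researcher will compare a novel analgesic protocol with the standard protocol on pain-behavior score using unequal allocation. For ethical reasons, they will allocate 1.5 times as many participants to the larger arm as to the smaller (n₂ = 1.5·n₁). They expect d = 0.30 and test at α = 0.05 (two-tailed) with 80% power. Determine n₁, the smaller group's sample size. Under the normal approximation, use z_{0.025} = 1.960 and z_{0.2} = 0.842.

n₁ = 146

With allocation ratio k = n₂/n₁ = 1.5, Var(x̄₁−x̄₂) = σ²(1/n₁ + 1/(k·n₁)) = σ²·(k+1)/(k·n₁).
So n₁ = (1 + 1/k)·((z_{α/2} + z_β)/d)² = 1.667 × (2.802/0.30)².
n₁ = 1.667 × 87.24 = 145.4.
Round up: n₁ = 146, giving n₂ = 1.5 × 146 = 219.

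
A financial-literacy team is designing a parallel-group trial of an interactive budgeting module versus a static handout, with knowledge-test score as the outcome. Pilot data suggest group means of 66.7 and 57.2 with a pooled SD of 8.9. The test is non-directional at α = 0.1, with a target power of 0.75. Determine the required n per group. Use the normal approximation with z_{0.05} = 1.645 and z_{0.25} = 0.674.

n = 10 per group

Cohen's d = |M₁ − M₂| / SD_pooled = |66.7 − 57.2| / 8.9 = 9.5 / 8.9 = 1.067.
For two independent groups with equal n: n = 2·((z_{α/2} + z_β) / d)².
z_{α/2} + z_β = 1.645 + 0.674 = 2.319.
n = 2 × (2.319 / 1.067)² = 2 × 2.173² = 2 × 4.72 = 9.4.
Round up to the next whole participant.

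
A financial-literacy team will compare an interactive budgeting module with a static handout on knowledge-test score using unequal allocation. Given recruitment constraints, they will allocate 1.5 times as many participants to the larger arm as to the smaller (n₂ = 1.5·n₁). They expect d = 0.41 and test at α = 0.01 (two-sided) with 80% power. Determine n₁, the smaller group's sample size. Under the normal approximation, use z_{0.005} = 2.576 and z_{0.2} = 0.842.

n₁ = 116

With allocation ratio k = n₂/n₁ = 1.5, Var(x̄₁−x̄₂) = σ²(1/n₁ + 1/(k·n₁)) = σ²·(k+1)/(k·n₁).
So n₁ = (1 + 1/k)·((z_{α/2} + z_β)/d)² = 1.667 × (3.418/0.41)².
n₁ = 1.667 × 69.50 = 115.8.
Round up: n₁ = 116, giving n₂ = 1.5 × 116 = 174.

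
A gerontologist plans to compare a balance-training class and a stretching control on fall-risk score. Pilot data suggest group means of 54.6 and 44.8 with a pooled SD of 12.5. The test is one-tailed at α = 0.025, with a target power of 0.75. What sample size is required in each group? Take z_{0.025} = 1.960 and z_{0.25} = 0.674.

n = 23 per group

Cohen's d = |M₁ − M₂| / SD_pooled = |54.6 − 44.8| / 12.5 = 9.8 / 12.5 = 0.784.
For two independent groups with equal n: n = 2·((z_{α} + z_β) / d)².
z_{α} + z_β = 1.960 + 0.674 = 2.634.
n = 2 × (2.634 / 0.784)² = 2 × 3.360² = 2 × 11.29 = 22.6.
Round up to the next whole participant.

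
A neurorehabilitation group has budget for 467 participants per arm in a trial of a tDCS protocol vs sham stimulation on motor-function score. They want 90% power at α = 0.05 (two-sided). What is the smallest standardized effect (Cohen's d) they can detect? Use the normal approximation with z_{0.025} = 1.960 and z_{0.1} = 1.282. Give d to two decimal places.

For two independent groups of n = 467 each: d_min = (z_{α/2} + z_β)·√(2/n).
z-sum = 1.960 + 1.282 = 3.242.
d_min = 3.242 × √(2/467) = 3.242 × 0.0654 = 0.212.

d_min ≈ 0.21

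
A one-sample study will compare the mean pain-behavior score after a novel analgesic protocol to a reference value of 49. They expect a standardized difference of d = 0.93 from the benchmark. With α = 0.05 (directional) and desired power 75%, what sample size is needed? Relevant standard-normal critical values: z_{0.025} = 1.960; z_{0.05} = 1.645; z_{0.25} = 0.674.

For a one-sample test: n = ((z_{α} + z_β) / d)².
z_{α} + z_β = 1.645 + 0.674 = 2.319.
n = (2.319 / 0.93)² = 2.494² = 6.22.
Round up.

n = 7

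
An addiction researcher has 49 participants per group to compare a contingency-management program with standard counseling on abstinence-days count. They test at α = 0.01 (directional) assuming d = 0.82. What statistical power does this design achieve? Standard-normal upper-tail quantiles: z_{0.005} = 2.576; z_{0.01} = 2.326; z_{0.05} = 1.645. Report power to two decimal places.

For two equal groups, power = Φ(d·√(n/2) − z_{α}).
d·√(n/2) = 0.82 × √(49/2) = 0.82 × 4.950 = 4.059.
z_β = 4.059 − 2.326 = 1.733.
Power = Φ(1.733) = 0.958.

power ≈ 0.96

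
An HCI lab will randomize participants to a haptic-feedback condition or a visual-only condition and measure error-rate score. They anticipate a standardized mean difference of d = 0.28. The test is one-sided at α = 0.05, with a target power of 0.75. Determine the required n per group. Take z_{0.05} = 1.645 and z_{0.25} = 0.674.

For two independent groups with equal n: n = 2·((z_{α} + z_β) / d)².
z_{α} + z_β = 1.645 + 0.674 = 2.319.
n = 2 × (2.319 / 0.28)² = 2 × 8.282² = 2 × 68.59 = 137.2.
Round up to the next whole participant.

n = 138 per group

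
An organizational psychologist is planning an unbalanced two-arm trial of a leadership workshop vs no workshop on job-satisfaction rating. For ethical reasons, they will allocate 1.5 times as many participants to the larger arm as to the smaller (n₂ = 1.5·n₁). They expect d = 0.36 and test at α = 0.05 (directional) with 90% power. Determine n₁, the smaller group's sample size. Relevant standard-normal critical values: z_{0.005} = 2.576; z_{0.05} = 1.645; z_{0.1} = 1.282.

n₁ = 111

With allocation ratio k = n₂/n₁ = 1.5, Var(x̄₁−x̄₂) = σ²(1/n₁ + 1/(k·n₁)) = σ²·(k+1)/(k·n₁).
So n₁ = (1 + 1/k)·((z_{α} + z_β)/d)² = 1.667 × (2.927/0.36)².
n₁ = 1.667 × 66.11 = 110.2.
Round up: n₁ = 111, giving n₂ = ⌈1.5 × 111⌉ = ⌈166.5⌉ = 167.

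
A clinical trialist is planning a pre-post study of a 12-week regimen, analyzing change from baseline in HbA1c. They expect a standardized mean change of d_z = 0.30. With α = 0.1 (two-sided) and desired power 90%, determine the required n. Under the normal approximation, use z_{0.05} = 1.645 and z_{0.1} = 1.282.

For a paired (one-sample on differences) test: n = ((z_{α/2} + z_β) / d)².
z_{α/2} + z_β = 1.645 + 1.282 = 2.927.
n = (2.927 / 0.30)² = 9.757² = 95.19.
Round up.

n = 96 pairs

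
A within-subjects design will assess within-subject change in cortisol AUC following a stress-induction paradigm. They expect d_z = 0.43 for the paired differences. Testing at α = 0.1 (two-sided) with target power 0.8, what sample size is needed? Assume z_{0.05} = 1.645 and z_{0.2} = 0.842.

n = 34 pairs

For a paired (one-sample on differences) test: n = ((z_{α/2} + z_β) / d)².
z_{α/2} + z_β = 1.645 + 0.842 = 2.487.
n = (2.487 / 0.43)² = 5.784² = 33.45.
Round up.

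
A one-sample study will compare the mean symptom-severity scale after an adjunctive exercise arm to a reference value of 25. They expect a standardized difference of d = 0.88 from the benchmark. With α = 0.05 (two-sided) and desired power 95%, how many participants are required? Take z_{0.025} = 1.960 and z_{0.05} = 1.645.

For a one-sample test: n = ((z_{α/2} + z_β) / d)².
z_{α/2} + z_β = 1.960 + 1.645 = 3.605.
n = (3.605 / 0.88)² = 4.097² = 16.78.
Round up.

n = 17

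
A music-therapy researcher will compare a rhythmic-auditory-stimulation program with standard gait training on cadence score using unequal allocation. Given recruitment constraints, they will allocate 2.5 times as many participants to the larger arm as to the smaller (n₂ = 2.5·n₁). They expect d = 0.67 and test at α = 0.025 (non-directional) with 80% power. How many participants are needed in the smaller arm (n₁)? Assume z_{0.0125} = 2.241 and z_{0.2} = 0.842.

n₁ = 30

With allocation ratio k = n₂/n₁ = 2.5, Var(x̄₁−x̄₂) = σ²(1/n₁ + 1/(k·n₁)) = σ²·(k+1)/(k·n₁).
So n₁ = (1 + 1/k)·((z_{α/2} + z_β)/d)² = 1.400 × (3.083/0.67)².
n₁ = 1.400 × 21.17 = 29.6.
Round up: n₁ = 30, giving n₂ = 2.5 × 30 = 75.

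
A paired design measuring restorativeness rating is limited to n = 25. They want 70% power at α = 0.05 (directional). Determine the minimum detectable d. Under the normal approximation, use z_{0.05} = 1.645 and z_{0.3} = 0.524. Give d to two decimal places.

d_min ≈ 0.43

For a single sample (or paired design) of n = 25: d_min = (z_{α} + z_β)/√n.
z-sum = 1.645 + 0.524 = 2.169.
d_min = 2.169 / √25 = 2.169 / 5.000 = 0.434.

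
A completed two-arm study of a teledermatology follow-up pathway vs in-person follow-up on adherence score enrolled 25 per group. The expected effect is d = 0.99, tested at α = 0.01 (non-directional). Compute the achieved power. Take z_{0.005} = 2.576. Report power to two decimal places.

power ≈ 0.82

For two equal groups, power = Φ(d·√(n/2) − z_{α/2}).
d·√(n/2) = 0.99 × √(25/2) = 0.99 × 3.536 = 3.500.
z_β = 3.500 − 2.576 = 0.924.
Power = Φ(0.924) = 0.822.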